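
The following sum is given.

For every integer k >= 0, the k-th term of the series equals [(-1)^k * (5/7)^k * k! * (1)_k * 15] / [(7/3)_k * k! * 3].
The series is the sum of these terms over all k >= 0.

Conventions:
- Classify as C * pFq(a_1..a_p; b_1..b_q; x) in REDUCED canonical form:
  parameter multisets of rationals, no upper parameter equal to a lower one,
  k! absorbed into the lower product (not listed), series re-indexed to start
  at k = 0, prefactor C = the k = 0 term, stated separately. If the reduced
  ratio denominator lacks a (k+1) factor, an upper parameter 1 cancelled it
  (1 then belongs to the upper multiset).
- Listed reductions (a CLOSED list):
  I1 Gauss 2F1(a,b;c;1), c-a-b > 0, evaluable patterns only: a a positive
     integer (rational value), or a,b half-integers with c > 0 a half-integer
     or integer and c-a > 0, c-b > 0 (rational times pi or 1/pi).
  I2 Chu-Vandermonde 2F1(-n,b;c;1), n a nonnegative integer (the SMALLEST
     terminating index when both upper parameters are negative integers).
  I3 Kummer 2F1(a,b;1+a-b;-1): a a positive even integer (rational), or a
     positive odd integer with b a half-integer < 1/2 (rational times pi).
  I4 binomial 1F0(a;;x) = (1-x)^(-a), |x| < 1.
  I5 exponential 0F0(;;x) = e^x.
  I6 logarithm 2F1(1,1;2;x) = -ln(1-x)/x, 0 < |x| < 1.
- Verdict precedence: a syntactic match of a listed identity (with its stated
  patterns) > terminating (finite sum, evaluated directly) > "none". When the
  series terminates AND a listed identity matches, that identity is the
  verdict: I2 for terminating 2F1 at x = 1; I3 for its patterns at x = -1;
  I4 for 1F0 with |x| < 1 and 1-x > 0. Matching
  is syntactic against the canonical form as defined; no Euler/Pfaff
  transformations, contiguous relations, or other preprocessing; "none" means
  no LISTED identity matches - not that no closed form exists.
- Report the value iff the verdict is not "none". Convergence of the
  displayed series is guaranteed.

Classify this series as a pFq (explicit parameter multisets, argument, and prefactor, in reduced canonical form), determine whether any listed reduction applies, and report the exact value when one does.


Canonical form: C = 5 times 2F1 with upper {1, 1}, lower {7/3}, x = -5/7. Verdict: none. No listed pattern accepts 2F1(1, 1; 7/3; -5/7).

Key observation: t_0 being 5, the factorial ratio (C = 5) (k+a-1)!/(a-1)! is a rising factorial (a)_k.
Ratio: r(k) = (-5/7) * (k+1) (k+1) / [(k+7/3) (k+1)] ; factor over Q: parameters, x = (-5/7), and C = 5.


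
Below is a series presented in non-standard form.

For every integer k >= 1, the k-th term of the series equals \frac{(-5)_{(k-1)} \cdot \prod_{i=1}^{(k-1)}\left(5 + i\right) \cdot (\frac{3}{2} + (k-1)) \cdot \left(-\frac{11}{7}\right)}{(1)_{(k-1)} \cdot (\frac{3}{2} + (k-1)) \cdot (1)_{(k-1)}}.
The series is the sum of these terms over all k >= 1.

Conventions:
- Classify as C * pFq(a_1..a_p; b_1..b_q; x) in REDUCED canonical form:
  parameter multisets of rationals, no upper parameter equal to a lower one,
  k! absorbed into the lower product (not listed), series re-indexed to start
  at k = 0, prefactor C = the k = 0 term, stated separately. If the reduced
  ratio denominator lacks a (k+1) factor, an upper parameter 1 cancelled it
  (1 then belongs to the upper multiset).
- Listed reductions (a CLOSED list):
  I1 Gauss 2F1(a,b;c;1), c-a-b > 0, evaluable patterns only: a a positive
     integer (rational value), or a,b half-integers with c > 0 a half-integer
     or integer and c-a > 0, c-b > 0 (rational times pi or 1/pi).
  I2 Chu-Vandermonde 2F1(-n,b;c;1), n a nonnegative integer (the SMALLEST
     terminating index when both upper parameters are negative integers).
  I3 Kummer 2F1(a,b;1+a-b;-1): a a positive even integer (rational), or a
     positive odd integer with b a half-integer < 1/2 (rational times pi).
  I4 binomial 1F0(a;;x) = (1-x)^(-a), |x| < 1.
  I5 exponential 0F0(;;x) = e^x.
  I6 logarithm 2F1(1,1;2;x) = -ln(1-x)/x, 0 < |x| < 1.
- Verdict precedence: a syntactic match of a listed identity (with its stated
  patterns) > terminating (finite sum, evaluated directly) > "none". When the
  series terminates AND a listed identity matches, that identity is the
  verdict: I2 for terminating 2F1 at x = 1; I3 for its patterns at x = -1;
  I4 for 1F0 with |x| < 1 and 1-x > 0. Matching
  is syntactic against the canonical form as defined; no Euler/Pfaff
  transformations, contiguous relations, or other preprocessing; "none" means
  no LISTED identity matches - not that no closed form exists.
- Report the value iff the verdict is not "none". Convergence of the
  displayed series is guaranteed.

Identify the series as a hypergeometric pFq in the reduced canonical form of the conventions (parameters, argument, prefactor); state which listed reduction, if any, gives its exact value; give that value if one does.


Classification (C = -\frac{11}{7}): 2F1 with upper {-5, 6}, lower {1}, argument x = 1. Verdict (x = 1): the Chu-Vandermonde identity I2 applies (terminating 2F1 at x = 1 with n = 5, b = 6, c = 1). Sum: \frac{11}{7}.

Key step: with t_0 = -\frac{11}{7}, the factor k + 3/2 cancels (top and bottom), leaving C = -11/7.
Term ratio: r(k) = 1 * (k-5) (k+6) / [(k+1) (k+1)] - rational in k. x = 1; t_0 = -\frac{11}{7}; negate the roots.


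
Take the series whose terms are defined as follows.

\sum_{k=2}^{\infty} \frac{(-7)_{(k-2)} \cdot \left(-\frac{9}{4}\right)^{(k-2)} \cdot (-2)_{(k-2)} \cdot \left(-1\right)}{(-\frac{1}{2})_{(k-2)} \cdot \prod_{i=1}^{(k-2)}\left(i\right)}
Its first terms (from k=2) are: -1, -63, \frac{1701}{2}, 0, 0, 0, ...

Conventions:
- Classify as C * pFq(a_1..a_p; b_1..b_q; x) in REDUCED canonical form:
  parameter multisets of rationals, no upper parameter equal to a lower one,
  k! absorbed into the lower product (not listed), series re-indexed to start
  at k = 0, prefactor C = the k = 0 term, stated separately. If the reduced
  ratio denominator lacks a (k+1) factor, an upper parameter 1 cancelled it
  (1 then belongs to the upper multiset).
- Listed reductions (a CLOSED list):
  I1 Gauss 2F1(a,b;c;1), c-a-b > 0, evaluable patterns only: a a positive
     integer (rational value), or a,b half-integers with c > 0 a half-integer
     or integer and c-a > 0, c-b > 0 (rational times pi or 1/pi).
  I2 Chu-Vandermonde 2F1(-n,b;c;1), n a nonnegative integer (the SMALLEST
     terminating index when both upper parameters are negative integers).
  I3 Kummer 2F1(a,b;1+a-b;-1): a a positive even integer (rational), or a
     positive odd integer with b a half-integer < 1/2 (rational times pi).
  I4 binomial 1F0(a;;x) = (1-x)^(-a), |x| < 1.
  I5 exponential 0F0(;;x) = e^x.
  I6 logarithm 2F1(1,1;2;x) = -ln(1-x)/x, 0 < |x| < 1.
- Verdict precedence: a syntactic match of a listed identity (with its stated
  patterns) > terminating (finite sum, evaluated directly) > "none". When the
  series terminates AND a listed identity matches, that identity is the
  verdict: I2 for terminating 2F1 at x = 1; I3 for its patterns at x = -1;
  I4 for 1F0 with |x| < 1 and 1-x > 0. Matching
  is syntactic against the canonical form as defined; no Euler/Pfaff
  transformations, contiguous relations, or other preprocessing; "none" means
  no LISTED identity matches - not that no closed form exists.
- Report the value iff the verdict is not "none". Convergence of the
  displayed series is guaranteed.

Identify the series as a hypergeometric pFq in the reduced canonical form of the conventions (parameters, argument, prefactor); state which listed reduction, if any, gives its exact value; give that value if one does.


Classification (C = -1): 2F1 with upper {-7, -2}, lower {-\frac{1}{2}}, argument x = -\frac{9}{4}. Verdict: terminating - no listed pattern fits, but -2 in the upper list cuts the series at k = 2; direct evaluation. Its exact value is \frac{1573}{2}.

Key step: from the first term -1: the product of the first k integers (C = -1) is k!.
Consecutive-term ratio: r(k) = -\frac{9}{4} * (k-7) (k-2) / [(k-\frac{1}{2}) (k+1)] ; factor over Q: parameters, x = -\frac{9}{4}, and C = -1.


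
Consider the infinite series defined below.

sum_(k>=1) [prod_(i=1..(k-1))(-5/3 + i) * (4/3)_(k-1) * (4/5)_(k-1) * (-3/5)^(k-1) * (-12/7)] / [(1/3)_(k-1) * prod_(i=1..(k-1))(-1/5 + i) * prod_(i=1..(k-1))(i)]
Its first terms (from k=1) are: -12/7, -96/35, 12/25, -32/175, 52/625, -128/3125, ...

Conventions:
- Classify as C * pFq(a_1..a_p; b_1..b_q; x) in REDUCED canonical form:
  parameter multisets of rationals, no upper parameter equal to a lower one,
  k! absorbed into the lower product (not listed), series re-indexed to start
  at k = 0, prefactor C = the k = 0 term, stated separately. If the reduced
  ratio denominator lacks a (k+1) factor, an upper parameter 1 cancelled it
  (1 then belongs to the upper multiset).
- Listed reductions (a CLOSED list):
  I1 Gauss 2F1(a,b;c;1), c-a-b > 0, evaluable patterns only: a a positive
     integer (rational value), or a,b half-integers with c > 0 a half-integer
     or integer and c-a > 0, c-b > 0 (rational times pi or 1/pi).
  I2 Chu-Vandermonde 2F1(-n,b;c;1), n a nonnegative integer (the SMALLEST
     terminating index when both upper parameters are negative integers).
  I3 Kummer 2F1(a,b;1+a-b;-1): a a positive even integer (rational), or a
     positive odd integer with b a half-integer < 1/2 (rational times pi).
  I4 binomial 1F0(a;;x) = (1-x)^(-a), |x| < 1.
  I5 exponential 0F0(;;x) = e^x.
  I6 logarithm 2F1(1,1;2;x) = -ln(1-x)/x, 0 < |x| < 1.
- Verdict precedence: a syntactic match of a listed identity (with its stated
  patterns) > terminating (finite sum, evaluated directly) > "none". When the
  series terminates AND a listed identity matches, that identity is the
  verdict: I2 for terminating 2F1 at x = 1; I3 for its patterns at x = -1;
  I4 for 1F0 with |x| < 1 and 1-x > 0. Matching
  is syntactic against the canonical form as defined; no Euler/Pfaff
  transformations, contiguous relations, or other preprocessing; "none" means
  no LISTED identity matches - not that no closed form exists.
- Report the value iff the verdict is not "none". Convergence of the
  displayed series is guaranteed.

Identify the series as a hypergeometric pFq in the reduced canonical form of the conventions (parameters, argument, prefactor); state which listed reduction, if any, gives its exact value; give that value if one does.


Structural cue: from the first term -12/7: the running product (C = -12/7, x = -3/5) telescopes to a rising factorial.
Step ratio: r(k) = (-3/5) * (k-2/3) (k+4/3) / [(k+1/3) (k+1)] - rational; roots negated = parameters, x = (-3/5), C = -12/7.

The series (x = -3/5) is 2F1: upper {-2/3, 4/3}, lower {1/3}, prefactor -12/7. Verdict: none - this 2F1 at x = -3/5 matches no listed pattern, and upper {-2/3, 4/3} holds no stopper.


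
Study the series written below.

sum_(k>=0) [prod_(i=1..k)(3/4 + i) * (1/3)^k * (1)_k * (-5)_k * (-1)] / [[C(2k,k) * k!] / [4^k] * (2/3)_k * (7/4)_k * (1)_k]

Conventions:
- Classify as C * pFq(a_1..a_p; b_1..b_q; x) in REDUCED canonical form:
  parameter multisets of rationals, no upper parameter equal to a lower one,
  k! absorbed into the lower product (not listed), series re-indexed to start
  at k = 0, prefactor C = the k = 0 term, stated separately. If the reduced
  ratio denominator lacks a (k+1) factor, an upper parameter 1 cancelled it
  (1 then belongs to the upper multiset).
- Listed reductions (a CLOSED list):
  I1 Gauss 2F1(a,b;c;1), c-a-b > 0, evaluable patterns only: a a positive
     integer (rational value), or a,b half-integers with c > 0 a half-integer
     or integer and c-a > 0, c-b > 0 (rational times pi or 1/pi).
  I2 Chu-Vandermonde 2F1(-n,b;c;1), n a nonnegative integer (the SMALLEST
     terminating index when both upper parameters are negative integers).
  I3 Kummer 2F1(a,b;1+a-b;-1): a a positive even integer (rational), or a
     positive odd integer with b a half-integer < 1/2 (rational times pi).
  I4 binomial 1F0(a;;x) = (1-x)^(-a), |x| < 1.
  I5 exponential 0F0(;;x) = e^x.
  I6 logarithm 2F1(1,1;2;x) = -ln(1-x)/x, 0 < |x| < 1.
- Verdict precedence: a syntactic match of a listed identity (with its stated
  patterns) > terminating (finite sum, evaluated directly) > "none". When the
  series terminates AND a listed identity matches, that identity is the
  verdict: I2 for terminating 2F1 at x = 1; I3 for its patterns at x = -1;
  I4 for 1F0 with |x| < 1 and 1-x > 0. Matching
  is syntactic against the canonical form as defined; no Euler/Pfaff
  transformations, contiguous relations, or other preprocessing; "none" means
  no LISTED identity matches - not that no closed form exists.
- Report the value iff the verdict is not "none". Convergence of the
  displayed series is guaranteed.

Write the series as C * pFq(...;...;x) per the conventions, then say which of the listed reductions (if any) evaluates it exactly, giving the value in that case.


The tell: from the first term -1: the lower central binomial (C = -1) hides (1/2)_k.
Ratio: r(k) = (1/3) * (k-5) (k+1) / [(k+1/2) (k+2/3) (k+1)] - rational; roots negated = parameters, x = (1/3), C = -1.

Classification (C = -1): 2F2 with upper {-5, 1}, lower {1/2, 2/3}, argument x = 1/3. Verdict: terminating - the sum ends at index 5 because -5 is a negative integer; exact evaluation follows. Value: 41546/24255.


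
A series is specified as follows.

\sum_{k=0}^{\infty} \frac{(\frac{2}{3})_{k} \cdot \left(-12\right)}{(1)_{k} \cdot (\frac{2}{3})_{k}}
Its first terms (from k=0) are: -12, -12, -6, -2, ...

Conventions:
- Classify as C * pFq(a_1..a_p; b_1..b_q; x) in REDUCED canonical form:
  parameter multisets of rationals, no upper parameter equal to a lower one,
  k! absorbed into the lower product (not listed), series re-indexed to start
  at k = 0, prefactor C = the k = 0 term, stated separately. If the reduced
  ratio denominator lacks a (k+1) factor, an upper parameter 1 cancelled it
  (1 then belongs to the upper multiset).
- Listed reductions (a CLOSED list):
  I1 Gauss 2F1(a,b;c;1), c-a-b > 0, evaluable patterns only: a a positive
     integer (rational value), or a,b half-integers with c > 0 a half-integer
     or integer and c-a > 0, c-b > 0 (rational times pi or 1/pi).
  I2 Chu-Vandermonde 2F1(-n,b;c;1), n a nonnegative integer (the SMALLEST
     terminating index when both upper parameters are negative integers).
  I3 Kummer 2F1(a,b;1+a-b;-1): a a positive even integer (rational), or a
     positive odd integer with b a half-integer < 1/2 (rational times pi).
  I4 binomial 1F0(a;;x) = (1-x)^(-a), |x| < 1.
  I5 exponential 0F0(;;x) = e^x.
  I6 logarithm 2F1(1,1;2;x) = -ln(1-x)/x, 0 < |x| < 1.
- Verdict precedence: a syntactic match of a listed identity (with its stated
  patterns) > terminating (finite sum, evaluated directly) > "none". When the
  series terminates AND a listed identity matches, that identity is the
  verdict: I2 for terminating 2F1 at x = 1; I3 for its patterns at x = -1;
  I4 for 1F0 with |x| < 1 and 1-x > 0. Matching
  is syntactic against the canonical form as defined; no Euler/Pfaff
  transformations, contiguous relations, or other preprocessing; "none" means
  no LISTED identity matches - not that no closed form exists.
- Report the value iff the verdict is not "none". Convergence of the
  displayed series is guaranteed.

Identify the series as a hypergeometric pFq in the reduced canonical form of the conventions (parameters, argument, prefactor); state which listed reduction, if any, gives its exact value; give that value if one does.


With C = -12: the canonical form is 0F0(-; -; 1). Verdict: this is the I5 exponential reduction (the 0F0 exponential series at x = 1). Hence: \left(-12\right) \cdot e^{1}.

Key step: t_0 = -12 here, and (1)_k (prefactor -12) is k! itself.
Consecutive-term ratio: r(k) = 1 * 1 / [(k+1)] - rational; roots negated = parameters, x = 1, C = -12.


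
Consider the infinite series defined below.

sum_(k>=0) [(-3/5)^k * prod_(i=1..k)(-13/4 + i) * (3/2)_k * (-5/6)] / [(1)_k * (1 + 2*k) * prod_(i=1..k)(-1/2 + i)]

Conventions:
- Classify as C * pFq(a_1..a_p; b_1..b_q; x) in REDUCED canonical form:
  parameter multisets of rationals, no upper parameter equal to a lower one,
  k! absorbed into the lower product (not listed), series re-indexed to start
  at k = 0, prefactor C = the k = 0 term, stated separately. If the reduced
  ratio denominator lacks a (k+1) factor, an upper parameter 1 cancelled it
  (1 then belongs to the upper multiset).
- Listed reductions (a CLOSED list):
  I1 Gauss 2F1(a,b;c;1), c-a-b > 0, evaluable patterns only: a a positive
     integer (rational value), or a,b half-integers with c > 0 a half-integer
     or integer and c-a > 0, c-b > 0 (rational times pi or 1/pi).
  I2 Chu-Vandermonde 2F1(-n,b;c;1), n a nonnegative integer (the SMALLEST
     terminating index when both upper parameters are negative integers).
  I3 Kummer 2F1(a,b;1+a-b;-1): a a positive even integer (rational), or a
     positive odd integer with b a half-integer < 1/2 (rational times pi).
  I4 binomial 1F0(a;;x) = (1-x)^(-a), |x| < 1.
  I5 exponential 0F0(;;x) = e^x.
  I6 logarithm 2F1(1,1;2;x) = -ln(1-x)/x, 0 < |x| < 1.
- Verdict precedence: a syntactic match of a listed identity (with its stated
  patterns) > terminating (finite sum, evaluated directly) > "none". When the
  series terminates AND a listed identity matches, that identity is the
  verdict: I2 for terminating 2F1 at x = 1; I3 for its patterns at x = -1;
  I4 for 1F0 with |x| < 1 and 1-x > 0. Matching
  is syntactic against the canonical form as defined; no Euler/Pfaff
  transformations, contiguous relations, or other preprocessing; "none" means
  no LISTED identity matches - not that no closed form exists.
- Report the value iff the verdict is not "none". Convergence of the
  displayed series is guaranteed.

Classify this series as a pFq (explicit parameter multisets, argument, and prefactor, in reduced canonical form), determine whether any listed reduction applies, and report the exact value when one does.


x = -3/5 here; the reduced form reads 1F0, upper {-9/4}, lower {-}, C = -5/6. Verdict: binomial (I4) applies (the 1F0 binomial series: exponent 9/4, x = -3/5). Exact value: (-5/6) * (8/5)^(9/4).

First insight: with t_0 = -5/6, the running product (prefactor -5/6) telescopes to a rising factorial.
Term ratio: r(k) = (-3/5) * (k-9/4) / [(k+1)] ; factor over Q: parameters, x = (-3/5), and C = -5/6.


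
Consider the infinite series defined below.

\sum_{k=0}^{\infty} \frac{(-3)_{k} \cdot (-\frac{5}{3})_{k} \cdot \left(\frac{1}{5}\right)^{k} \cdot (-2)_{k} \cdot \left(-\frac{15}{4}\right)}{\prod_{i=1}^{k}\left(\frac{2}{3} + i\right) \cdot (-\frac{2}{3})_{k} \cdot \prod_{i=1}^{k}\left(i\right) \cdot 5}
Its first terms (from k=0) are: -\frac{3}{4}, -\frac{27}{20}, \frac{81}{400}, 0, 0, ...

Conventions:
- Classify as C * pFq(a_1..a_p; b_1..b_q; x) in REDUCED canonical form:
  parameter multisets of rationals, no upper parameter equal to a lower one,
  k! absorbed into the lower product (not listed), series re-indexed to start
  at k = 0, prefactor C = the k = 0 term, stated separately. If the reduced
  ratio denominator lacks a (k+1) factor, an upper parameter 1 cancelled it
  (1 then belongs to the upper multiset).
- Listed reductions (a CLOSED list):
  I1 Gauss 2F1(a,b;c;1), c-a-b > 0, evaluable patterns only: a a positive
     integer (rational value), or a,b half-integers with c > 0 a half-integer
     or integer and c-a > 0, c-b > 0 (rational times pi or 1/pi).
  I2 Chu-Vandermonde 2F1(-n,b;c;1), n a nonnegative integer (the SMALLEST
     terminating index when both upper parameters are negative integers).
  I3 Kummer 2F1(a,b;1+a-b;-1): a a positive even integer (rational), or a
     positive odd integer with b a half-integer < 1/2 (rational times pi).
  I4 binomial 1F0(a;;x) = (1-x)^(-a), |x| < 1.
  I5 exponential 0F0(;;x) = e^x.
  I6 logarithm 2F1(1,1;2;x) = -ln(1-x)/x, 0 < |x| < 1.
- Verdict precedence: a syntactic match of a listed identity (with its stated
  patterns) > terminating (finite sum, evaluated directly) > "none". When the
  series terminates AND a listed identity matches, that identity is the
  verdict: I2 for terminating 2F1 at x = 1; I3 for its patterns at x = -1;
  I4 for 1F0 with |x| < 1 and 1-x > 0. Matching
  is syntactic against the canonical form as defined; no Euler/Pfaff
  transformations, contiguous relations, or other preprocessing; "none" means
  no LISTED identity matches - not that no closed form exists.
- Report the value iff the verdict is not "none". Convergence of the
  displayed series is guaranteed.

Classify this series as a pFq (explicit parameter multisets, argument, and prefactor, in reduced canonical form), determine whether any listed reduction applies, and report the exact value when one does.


This is -\frac{3}{4} * 3F2(-3, -2, -\frac{5}{3}; -\frac{2}{3}, \frac{5}{3}; \frac{1}{5}) in reduced canonical form. Verdict: terminating (-2 upstairs). 3 nonzero terms in all; added directly. Sum: -\frac{759}{400}.

Key observation: t_0 being -\frac{3}{4}, the product of the first k integers (C = -3/4, x = 1/5) is k!.
Adjacent-term ratio: r(k) = \frac{1}{5} * (k-3) (k-2) (k-\frac{5}{3}) / [(k-\frac{2}{3}) (k+\frac{5}{3}) (k+1)] - rational in k, leading ratio \frac{1}{5}; with t_0 = -\frac{3}{4}, classification follows.


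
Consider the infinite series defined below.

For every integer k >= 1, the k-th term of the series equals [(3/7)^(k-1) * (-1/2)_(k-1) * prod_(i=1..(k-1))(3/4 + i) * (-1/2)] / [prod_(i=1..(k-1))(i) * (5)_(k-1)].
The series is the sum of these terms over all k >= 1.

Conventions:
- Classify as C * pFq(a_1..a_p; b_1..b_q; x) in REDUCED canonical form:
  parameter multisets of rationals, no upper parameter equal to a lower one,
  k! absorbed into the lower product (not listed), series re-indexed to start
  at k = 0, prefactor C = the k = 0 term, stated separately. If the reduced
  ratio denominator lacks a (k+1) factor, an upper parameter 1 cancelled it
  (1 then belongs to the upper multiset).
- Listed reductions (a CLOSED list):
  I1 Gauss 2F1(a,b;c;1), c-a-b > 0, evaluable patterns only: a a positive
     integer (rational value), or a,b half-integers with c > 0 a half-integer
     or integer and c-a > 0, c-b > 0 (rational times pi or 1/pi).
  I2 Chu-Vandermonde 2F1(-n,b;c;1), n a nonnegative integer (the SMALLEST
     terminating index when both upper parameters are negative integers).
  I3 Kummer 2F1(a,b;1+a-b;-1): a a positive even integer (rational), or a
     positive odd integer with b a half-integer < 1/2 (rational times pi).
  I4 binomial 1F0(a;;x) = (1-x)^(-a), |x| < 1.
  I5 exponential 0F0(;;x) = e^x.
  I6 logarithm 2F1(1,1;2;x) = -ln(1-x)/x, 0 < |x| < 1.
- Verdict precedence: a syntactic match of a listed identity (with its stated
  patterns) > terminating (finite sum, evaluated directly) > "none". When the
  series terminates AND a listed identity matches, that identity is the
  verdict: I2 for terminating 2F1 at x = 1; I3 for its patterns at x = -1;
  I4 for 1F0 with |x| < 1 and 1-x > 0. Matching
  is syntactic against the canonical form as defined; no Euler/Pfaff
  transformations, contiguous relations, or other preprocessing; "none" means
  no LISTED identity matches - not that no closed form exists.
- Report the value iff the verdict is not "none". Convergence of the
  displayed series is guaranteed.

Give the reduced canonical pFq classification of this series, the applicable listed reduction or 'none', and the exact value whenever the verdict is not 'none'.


Prefactor -1/2, argument 3/7: 2F1 with upper {-1/2, 7/4} over lower {5}. Verdict: none. Every listed pattern misses the 2F1 form at 3/7, upper {-1/2, 7/4}.

First insight: with t_0 = -1/2, the product of the first k integers (prefactor -1/2) is k!.
Step ratio: r(k) = (3/7) * (k-1/2) (k+7/4) / [(k+5) (k+1)] - rational in k, leading ratio (3/7); with t_0 = -1/2, classification follows.


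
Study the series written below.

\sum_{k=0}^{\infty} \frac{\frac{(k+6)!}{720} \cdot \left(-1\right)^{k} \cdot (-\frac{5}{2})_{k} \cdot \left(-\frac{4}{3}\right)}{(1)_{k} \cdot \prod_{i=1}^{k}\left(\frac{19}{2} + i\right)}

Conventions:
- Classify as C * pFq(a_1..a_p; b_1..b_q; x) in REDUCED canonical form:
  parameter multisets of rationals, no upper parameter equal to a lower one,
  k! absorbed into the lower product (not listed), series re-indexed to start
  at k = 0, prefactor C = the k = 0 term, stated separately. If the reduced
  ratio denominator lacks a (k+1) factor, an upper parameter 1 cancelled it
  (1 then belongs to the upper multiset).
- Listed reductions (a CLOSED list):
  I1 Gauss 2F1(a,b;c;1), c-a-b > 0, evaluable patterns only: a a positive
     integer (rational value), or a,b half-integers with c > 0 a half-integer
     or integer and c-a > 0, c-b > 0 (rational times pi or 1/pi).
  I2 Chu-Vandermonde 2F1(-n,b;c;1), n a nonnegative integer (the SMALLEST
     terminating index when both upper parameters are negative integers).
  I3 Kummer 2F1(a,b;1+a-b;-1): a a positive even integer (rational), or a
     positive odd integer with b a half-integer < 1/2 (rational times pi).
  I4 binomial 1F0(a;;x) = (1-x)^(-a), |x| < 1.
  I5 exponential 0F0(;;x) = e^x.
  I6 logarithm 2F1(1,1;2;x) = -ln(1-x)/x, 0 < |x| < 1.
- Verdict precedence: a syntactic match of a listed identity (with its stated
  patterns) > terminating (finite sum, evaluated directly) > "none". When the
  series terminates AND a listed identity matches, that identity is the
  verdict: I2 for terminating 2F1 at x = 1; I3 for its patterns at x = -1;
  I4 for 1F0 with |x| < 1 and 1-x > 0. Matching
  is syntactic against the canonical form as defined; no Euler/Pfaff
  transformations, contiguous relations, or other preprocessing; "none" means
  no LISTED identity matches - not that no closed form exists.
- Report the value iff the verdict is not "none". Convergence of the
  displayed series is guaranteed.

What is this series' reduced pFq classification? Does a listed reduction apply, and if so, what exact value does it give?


Key observation: x = -1 and the lower running product (C = -4/3) is a rising factorial.
Term ratio: r(k) = -1 * (k-\frac{5}{2}) (k+7) / [(k+\frac{21}{2}) (k+1)] ; factor over Q: parameters, x = -1, and C = -\frac{4}{3}.

At argument -1: a 2F1 with upper {-\frac{5}{2}, 7}, lower {\frac{21}{2}}, scaled by C = -\frac{4}{3}. Verdict: Kummer (I3) fires (x = -1; c = \frac{21}{2} equals 1+a-b for upper {-\frac{5}{2}, 7}: listed pattern). Value: \left(-\frac{1616615}{1048576}\right) \cdot \pi.


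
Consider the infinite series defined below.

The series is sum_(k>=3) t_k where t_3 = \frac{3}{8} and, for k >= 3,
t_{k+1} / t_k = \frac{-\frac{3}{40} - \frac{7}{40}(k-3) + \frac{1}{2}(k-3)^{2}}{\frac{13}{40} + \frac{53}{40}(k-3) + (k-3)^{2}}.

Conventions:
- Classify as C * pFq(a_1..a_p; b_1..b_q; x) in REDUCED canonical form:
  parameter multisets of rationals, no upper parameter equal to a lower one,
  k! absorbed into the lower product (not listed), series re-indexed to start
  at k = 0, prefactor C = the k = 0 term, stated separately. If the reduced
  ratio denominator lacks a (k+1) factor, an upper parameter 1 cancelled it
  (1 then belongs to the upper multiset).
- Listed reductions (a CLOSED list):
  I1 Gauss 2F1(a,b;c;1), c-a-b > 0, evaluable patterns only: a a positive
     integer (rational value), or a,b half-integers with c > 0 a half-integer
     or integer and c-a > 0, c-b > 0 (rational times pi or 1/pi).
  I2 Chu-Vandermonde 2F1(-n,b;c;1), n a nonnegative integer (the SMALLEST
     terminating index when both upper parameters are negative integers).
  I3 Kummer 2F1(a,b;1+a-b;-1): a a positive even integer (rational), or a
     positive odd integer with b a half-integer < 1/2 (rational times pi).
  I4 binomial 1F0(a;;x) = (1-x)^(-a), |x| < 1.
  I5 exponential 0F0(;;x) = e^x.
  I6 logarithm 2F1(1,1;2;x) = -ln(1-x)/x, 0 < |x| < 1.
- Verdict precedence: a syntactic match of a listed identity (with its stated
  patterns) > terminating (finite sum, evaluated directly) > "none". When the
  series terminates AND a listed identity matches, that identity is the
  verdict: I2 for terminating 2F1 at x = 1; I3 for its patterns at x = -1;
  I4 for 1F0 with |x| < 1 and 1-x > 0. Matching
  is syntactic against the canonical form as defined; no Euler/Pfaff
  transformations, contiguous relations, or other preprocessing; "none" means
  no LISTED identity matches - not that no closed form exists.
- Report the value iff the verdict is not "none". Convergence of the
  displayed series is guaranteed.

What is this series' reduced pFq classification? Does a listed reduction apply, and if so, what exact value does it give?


Structural cue: from the first term \frac{3}{8}: roots of the ratio polynomials (prefactor 3/8) are the negated parameters.
Adjacent-term ratio: r(k) = \frac{1}{2} * (k-\frac{3}{5}) (k+\frac{1}{4}) / [(k+\frac{13}{40}) (k+1)] - rational in k. x = \frac{1}{2}; t_0 = \frac{3}{8}; negate the roots.

x = \frac{1}{2} here; the reduced form reads 2F1, upper {-\frac{3}{5}, \frac{1}{4}}, lower {\frac{13}{40}}, C = \frac{3}{8}. Verdict: none - at argument \frac{1}{2} the multisets {-\frac{3}{5}, \frac{1}{4}} ; {\frac{13}{40}} match no listed identity.


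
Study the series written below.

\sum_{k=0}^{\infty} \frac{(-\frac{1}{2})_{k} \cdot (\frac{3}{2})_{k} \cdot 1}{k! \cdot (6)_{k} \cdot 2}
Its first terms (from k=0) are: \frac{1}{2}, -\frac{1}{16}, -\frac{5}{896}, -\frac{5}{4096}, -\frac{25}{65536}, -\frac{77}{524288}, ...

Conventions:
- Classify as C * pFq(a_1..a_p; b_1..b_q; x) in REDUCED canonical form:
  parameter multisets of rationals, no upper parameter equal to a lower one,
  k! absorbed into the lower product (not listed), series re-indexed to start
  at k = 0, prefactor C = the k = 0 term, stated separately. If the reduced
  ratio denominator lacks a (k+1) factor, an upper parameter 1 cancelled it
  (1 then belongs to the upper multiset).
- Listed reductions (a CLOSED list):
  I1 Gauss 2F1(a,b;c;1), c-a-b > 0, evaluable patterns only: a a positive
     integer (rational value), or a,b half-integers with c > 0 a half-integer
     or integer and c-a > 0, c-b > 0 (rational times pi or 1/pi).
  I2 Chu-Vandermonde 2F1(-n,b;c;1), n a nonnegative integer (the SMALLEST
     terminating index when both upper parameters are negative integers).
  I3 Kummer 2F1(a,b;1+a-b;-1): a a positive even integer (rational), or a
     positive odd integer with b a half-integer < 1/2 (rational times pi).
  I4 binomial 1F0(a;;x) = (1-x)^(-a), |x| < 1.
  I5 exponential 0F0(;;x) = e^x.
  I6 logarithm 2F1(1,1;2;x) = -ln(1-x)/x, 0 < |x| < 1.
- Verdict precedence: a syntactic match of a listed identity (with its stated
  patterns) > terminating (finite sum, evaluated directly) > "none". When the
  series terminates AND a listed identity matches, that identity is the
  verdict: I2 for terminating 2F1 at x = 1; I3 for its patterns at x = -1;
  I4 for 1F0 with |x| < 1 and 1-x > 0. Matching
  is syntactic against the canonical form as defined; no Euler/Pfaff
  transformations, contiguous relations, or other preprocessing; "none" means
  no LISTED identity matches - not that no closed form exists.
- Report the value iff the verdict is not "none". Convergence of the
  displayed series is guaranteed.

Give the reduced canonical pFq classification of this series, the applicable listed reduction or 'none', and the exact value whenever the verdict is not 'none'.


x = 1 here; the reduced form reads 2F1, upper {-\frac{1}{2}, \frac{3}{2}}, lower {6}, C = \frac{1}{2}. Verdict: this is Gauss (I1, half-integer pattern) (x = 1; upper {-\frac{1}{2}, \frac{3}{2}} half-integers, c = 6 in the evaluable pattern). Its exact value is \frac{32768}{24255} / \pi.

Key observation: x = 1 and the constant factors (C = 1/2) combine into one prefactor.
Ratio: r(k) = 1 * (k-\frac{1}{2}) (k+\frac{3}{2}) / [(k+6) (k+1)] - rational; roots negated = parameters, x = 1, C = \frac{1}{2}.


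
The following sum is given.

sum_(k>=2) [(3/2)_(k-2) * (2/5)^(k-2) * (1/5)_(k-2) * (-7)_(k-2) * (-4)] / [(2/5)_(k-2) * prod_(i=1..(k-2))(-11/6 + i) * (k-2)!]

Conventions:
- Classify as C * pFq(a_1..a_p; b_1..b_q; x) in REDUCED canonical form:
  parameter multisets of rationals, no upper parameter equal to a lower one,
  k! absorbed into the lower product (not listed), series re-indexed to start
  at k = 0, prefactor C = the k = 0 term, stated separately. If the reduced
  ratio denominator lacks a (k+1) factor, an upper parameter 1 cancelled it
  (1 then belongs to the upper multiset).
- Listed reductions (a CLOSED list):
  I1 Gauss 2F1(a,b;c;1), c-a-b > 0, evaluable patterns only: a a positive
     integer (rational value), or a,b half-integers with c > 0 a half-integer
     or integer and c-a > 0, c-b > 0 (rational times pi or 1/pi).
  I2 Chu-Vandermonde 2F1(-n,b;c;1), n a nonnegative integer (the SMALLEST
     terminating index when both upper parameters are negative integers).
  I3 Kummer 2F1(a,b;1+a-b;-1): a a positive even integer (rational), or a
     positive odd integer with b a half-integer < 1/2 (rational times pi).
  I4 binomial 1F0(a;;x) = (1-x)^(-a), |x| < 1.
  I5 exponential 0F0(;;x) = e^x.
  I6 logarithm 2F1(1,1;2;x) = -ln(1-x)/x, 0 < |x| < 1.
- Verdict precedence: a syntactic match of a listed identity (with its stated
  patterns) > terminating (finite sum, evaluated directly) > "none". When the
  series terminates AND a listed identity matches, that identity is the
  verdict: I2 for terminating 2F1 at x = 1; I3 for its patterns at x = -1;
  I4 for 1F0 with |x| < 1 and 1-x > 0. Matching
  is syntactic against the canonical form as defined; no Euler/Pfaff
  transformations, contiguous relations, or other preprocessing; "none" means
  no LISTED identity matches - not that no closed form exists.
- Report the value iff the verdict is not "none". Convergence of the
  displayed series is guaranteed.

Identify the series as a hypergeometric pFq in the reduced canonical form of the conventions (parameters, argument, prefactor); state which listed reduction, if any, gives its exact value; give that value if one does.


Reduced: x = 2/5, 3F2, upper = {-7, 1/5, 3/2}, lower = {-5/6, 2/5}, C = -4. Verdict: terminating - upper parameter -7 makes this a finite sum (last index 7), evaluated exactly. Exact value: 869341672/126171875.

Key step: t_0 = -4 here, and the lower running product (prefactor -4) is a rising factorial.
Term ratio: r(k) = (2/5) * (k-7) (k+1/5) (k+3/2) / [(k-5/6) (k+2/5) (k+1)] - poly over poly, x = (2/5) from leading terms; C = -4 at k = 0.


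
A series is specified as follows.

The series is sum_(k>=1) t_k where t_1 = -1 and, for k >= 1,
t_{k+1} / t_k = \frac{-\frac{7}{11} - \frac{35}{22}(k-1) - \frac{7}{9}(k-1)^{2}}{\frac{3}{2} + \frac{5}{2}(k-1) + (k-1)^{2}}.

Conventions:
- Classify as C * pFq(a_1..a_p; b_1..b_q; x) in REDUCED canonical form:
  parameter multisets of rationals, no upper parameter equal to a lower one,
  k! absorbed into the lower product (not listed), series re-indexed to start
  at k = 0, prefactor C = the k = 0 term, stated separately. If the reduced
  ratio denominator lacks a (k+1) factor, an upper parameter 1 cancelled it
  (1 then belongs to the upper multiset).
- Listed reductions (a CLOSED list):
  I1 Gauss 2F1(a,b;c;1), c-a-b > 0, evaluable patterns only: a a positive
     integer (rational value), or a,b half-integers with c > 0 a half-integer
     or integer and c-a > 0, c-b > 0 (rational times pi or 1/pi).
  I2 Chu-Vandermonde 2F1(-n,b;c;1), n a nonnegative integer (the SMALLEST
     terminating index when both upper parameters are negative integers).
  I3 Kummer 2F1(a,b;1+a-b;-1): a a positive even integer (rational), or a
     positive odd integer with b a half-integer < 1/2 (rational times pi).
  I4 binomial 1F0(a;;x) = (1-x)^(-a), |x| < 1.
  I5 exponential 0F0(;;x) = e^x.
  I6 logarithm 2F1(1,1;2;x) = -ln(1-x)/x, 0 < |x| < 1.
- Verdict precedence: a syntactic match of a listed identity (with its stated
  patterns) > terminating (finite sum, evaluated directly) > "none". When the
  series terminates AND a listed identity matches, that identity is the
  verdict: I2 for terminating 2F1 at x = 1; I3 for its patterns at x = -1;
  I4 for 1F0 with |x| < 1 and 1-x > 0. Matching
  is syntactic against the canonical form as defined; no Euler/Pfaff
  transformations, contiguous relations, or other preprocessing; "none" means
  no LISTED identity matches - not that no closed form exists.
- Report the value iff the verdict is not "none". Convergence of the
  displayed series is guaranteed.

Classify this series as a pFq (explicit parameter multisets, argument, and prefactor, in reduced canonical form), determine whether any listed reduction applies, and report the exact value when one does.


Key step: from the first term -1: factor the ratio over Q (C = -1, x = -7/9): negated roots = parameters.
Step ratio: r(k) = -\frac{7}{9} * (k+\frac{6}{11}) / [(k+1)] - rational in k. x = -\frac{7}{9}; t_0 = -1; negate the roots.

x = -\frac{7}{9} here; the reduced form reads 1F0, upper {\frac{6}{11}}, lower {-}, C = -1. Verdict: the I4 binomial reduction fires (the 1F0 binomial series: exponent -6/11, x = -\frac{7}{9}). Value: \left(-1\right) \cdot \left(\frac{16}{9}\right)^{-\frac{6}{11}}.


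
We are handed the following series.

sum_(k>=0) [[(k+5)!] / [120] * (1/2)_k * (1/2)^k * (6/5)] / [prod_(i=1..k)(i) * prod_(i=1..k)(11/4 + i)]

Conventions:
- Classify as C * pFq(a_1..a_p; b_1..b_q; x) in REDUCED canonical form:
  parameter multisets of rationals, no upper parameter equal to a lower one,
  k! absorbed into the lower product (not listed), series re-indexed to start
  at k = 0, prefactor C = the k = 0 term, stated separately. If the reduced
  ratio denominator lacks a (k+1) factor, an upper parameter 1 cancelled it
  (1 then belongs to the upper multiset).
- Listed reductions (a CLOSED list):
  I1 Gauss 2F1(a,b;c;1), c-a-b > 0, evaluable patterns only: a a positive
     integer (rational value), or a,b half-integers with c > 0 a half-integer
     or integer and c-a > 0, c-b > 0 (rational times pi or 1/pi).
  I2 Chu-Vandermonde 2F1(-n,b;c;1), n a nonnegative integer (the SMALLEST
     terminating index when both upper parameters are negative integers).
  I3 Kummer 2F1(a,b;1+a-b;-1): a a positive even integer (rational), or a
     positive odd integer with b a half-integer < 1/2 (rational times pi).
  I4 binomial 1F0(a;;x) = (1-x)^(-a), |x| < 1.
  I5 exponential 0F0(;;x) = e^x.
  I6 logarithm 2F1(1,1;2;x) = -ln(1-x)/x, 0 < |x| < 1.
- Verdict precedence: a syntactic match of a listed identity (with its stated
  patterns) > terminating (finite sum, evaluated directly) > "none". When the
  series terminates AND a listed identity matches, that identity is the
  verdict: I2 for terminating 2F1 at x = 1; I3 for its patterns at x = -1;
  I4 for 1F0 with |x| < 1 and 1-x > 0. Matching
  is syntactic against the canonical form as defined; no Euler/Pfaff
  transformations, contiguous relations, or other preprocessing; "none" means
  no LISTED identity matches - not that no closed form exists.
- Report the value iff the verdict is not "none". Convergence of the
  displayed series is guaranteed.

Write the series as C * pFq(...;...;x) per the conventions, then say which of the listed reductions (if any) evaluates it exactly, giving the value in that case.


With C = 6/5: the canonical form is 2F1(1/2, 6; 15/4; 1/2). Verdict: none - at argument 1/2 the multisets {1/2, 6} ; {15/4} match no listed identity.

Key observation: with t_0 = 6/5, the factorial ratio (C = 6/5, x = 1/2) (k+a-1)!/(a-1)! is a rising factorial (a)_k.
Step ratio: r(k) = (1/2) * (k+1/2) (k+6) / [(k+15/4) (k+1)] - rational; roots negated = parameters, x = (1/2), C = 6/5.


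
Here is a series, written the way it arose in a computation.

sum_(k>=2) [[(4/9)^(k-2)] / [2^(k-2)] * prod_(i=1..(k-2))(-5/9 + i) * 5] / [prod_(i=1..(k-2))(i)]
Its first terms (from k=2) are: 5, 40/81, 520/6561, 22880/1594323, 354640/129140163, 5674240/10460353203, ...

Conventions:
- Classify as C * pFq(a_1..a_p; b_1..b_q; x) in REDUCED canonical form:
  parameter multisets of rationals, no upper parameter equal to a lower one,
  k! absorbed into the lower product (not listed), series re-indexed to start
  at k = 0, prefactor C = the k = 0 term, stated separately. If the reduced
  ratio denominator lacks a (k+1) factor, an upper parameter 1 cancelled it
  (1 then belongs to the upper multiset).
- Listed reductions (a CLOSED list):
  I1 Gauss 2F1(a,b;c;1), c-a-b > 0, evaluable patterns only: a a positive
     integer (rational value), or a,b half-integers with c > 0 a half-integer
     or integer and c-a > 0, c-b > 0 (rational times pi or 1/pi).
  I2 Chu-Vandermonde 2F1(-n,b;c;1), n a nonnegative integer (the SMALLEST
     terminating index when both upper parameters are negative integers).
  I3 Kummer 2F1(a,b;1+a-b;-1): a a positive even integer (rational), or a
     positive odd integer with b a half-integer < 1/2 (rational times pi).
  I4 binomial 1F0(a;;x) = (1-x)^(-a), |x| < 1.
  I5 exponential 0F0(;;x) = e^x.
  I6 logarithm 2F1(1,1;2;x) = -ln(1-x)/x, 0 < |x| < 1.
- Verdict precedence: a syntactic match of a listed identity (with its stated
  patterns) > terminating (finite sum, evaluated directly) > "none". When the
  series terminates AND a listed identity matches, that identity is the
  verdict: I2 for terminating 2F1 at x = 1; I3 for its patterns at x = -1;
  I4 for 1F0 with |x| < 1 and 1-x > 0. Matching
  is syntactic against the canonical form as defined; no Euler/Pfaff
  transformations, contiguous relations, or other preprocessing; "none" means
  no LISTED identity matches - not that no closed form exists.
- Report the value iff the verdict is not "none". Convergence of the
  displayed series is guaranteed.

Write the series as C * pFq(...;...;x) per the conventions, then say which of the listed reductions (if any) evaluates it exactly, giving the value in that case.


x = 2/9 here; the reduced form reads 1F0, upper {4/9}, lower {-}, C = 5. Verdict: the I4 binomial reduction applies (the 1F0 binomial series: exponent -4/9, x = 2/9). Hence: 5 * (7/9)^(-4/9).

Structural cue: t_0 = 5 here, and the running product (C = 5) telescopes to a rising factorial.
Adjacent-term ratio: r(k) = (2/9) * (k+4/9) / [(k+1)] - rational; roots negated = parameters, x = (2/9), C = 5.
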